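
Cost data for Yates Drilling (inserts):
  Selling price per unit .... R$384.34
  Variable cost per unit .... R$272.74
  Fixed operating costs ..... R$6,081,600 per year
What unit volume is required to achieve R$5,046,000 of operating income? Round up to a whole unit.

Contribution margin per unit = R$384.34 − R$272.74 = R$111.60.
Units = (FC + target) / CM = (R$6,081,600 + R$5,046,000) / R$111.60 = 99,709.68, so 99,710 inserts.

99,710 inserts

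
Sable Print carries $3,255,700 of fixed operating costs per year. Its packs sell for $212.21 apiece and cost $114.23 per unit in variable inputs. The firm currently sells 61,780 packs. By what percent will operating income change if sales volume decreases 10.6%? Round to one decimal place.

-22.9%

At 61,780 units, contribution = 61,780 × $97.98 = $6,053,204.40.
Operating income = contribution − fixed costs = $6,053,204.40 − $3,255,700 = $2,797,504.40.
DOL = contribution ÷ EBIT = $6,053,204.40 ÷ $2,797,504.40 = 2.1638.
Operating income changes by 2.1638 × -10.6% = -22.9%.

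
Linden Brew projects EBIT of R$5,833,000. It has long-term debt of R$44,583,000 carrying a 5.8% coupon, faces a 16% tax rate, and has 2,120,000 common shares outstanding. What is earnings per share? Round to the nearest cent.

R$1.29

Pre-tax income = R$5,833,000 − R$2,585,814.00 = R$3,247,186.00.
After tax at 16%: net income = R$3,247,186.00 × 0.84 = R$2,727,636.24.
Per share: R$2,727,636.24 / 2,120,000 shares = R$1.29.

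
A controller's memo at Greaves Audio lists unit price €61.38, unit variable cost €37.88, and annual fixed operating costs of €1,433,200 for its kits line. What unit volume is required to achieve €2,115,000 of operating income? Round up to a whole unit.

150,988 kits

Contribution margin per unit = €61.38 − €37.88 = €23.50.
Required volume = (fixed costs + target profit) ÷ CM = (€1,433,200 + €2,115,000) ÷ €23.50 = 150,987.23, so 150,988 kits.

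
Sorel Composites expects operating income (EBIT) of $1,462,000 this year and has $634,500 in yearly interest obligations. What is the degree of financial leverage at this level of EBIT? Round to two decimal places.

1.77

Interest = $634,500.00.
DFL = EBIT ÷ (EBIT − I) = $1,462,000 ÷ ($1,462,000 − $634,500.00) = $1,462,000 ÷ $827,500.00 = 1.7668.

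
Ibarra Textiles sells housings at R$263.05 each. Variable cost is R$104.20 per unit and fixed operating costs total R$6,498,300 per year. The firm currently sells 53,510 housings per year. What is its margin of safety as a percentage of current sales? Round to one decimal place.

23.5%

Unit CM = price − variable cost = R$263.05 − R$104.20 = R$158.85. Break-even units = R$6,498,300 ÷ R$158.85 = 40,908.40; break-even revenue = 40,908.40 × R$263.05 = R$10,760,955.71.
Current sales = 53,510 × R$263.05 = R$14,075,805.50.
Margin of safety = (R$14,075,805.50 − R$10,760,955.71) ÷ R$14,075,805.50 = 23.5%.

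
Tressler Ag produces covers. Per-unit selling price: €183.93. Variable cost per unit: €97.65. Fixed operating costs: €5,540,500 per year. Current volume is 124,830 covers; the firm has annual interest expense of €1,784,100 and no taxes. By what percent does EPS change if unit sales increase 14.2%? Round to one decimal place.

+44.4%

Contribution at this volume is 124,830 × €86.28 = €10,770,332.40.
Subtracting fixed costs: EBIT = €10,770,332.40 − €5,540,500 = €5,229,832.40.
Interest = €1,784,100.00, so EBIT − I = €3,445,732.40.
DCL = total CM / (EBIT − I) = €10,770,332.40 / €3,445,732.40 = 3.1257.
%ΔEPS = DCL × %ΔSales = 3.1257 × +14.2% = +44.4%.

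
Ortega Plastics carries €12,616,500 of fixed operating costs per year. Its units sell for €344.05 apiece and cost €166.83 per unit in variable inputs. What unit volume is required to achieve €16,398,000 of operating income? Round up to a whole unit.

Unit CM = price − variable cost = €344.05 − €166.83 = €177.22.
Required volume = (fixed costs + target profit) ÷ CM = (€12,616,500 + €16,398,000) ÷ €177.22 = 163,720.23, so 163,721 units.

163,721 units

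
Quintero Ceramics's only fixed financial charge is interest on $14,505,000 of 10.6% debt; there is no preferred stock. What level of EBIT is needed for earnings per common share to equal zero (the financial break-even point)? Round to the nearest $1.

$1,537,530

Annual interest = 10.6% × $14,505,000 = $1,537,530.00.
With no preferred dividends, EPS = 0 when EBIT exactly covers interest, so the financial break-even EBIT is $1,537,530.00.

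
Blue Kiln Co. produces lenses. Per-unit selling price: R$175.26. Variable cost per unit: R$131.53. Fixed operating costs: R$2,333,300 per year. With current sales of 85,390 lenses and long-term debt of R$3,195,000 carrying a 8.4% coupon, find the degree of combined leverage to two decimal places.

3.30

Contribution at this volume is 85,390 × R$43.73 = R$3,734,104.70.
Operating income = contribution − fixed costs = R$3,734,104.70 − R$2,333,300 = R$1,400,804.70. Interest = R$268,380.00, so EBIT − I = R$1,132,424.70.
Degree of total leverage = total CM / (EBIT − interest) = R$3,734,104.70 / R$1,132,424.70 = 3.2974.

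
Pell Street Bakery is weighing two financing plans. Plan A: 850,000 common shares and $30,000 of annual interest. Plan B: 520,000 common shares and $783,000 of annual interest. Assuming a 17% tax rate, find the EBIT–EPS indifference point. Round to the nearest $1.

$1,969,545

Set EPS_A = EPS_B: (EBIT − $30,000)(1 − 0.17) ÷ 850,000 = (EBIT − $783,000)(1 − 0.17) ÷ 520,000.
The (1 − t) factor cancels: (EBIT − 30,000) × 520,000 = (EBIT − 783,000) × 850,000.
Solving, EBIT = (783,000·850,000 − 30,000·520,000) / (850,000 − 520,000) = 649,950,000,000 / 330,000 = 1,969,545.45.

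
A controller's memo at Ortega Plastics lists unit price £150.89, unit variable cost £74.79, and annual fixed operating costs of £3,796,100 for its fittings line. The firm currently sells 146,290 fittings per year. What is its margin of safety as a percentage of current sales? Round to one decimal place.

65.9%

Unit CM = price − variable cost = £150.89 − £74.79 = £76.10. Break-even units = £3,796,100 ÷ £76.10 = 49,883.05; break-even revenue = 49,883.05 × £150.89 = £7,526,853.21.
Current sales = 146,290 × £150.89 = £22,073,698.10.
Margin of safety = (£22,073,698.10 − £7,526,853.21) ÷ £22,073,698.10 = 65.9%.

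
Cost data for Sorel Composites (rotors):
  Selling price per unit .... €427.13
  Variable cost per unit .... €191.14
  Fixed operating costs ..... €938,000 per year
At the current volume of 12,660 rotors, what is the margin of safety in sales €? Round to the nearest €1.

€3,709,733

Contribution margin per unit = €427.13 − €191.14 = €235.99. Break-even units = €938,000 ÷ €235.99 = 3,974.74; break-even revenue = 3,974.74 × €427.13 = €1,697,732.70.
Current sales = 12,660 × €427.13 = €5,407,465.80.
Margin of safety = €5,407,465.80 − €1,697,732.70 = €3,709,733.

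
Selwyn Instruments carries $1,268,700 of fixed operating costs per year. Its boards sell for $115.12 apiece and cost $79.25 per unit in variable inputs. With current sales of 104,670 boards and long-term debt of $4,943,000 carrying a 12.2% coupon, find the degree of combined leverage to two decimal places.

1.99

Total contribution margin = 104,670 × $35.87 = $3,754,512.90.
EBIT = $3,754,512.90 − $1,268,700 = $2,485,812.90. Interest = $603,046.00.
DOL = $3,754,512.90 ÷ $2,485,812.90 = 1.5104; DFL = $2,485,812.90 ÷ $1,882,766.90 = 1.3203.
DCL = DOL × DFL = 1.5104 × 1.3203 = 1.9942.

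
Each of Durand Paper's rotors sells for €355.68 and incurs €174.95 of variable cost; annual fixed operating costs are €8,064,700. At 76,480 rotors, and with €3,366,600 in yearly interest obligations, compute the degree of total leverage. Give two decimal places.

5.78

At 76,480 units, contribution = 76,480 × €180.73 = €13,822,230.40.
Operating income = contribution − fixed costs = €13,822,230.40 − €8,064,700 = €5,757,530.40. Interest = €3,366,600.00, so EBIT − I = €2,390,930.40.
Degree of total leverage = total CM / (EBIT − interest) = €13,822,230.40 / €2,390,930.40 = 5.7811.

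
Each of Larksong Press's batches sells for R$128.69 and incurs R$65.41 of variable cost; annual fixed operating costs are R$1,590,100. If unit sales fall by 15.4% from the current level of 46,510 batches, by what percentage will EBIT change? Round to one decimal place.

Total contribution margin = 46,510 × R$63.28 = R$2,943,152.80.
Subtracting fixed costs: EBIT = R$2,943,152.80 − R$1,590,100 = R$1,353,052.80.
Degree of operating leverage = R$2,943,152.80 / R$1,353,052.80 = 2.1752.
%ΔEBIT = DOL × %ΔSales = 2.1752 × -15.4% = -33.5%.

-33.5%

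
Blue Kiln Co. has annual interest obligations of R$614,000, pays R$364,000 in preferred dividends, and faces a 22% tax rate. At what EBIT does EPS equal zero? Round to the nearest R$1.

Preferred dividends are paid after tax, so their pre-tax equivalent is R$364,000 ÷ (1 − 0.22) = R$466,666.67.
Financial break-even EBIT = interest + D_p ÷ (1 − t) = R$614,000 + R$466,666.67 = R$1,080,666.67.

R$1,080,667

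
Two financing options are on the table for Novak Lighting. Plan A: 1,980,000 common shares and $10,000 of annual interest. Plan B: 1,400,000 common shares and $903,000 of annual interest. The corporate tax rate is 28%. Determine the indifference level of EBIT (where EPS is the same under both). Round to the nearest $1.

$3,058,517

At indifference, (EBIT − 10,000)(1 − t)/1,980,000 = (EBIT − 903,000)(1 − t)/1,400,000.
Cancelling (1 − t) and cross-multiplying: 1,400,000·(EBIT − 10,000) = 1,980,000·(EBIT − 903,000).
EBIT × (1,980,000 − 1,400,000) = 903,000 × 1,980,000 − 10,000 × 1,400,000 = 1,773,940,000,000, so EBIT = 1,773,940,000,000 ÷ 580,000 = 3,058,517.24.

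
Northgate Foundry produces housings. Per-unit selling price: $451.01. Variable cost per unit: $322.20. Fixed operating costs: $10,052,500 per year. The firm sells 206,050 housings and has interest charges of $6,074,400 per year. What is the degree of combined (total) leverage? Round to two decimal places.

2.55

Contribution at this volume is 206,050 × $128.81 = $26,541,300.50.
Operating income = contribution − fixed costs = $26,541,300.50 − $10,052,500 = $16,488,800.50. Interest = $6,074,400.00.
DOL = $26,541,300.50 ÷ $16,488,800.50 = 1.6097; DFL = $16,488,800.50 ÷ $10,414,400.50 = 1.5833.
Combined leverage = 1.6097 × 1.5833 = 2.5486.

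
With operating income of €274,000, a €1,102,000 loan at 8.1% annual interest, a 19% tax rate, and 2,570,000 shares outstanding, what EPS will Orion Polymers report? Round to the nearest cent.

Interest = €89,262.00, so EBT = €274,000 − €89,262.00 = €184,738.00.
Net income = €184,738.00 × (1 − 0.19) = €149,637.78.
EPS = €149,637.78 ÷ 2,570,000 = €0.06.

€0.06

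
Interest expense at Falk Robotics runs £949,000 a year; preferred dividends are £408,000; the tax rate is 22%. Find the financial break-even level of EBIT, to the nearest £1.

£1,472,077

Preferred dividends are paid after tax, so their pre-tax equivalent is £408,000 ÷ (1 − 0.22) = £523,076.92.
EPS = 0 when EBIT covers interest plus the pre-tax preferred burden: £949,000 + £523,076.92 = £1,472,076.92.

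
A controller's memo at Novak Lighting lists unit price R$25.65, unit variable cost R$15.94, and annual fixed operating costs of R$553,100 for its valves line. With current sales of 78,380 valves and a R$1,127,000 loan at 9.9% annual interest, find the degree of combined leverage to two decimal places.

7.90

At 78,380 units, contribution = 78,380 × R$9.71 = R$761,069.80.
EBIT = R$761,069.80 − R$553,100 = R$207,969.80. Interest = R$111,573.00.
DOL = R$761,069.80 ÷ R$207,969.80 = 3.6595; DFL = R$207,969.80 ÷ R$96,396.80 = 2.1574.
Combined leverage = 3.6595 × 2.1574 = 7.8950.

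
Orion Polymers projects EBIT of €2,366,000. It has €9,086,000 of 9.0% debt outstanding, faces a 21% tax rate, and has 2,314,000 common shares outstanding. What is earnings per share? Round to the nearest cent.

Interest = €817,740.00, so EBT = €2,366,000 − €817,740.00 = €1,548,260.00.
After tax at 21%: net income = €1,548,260.00 × 0.79 = €1,223,125.40.
Per share: €1,223,125.40 / 2,314,000 shares = €0.53.

€0.53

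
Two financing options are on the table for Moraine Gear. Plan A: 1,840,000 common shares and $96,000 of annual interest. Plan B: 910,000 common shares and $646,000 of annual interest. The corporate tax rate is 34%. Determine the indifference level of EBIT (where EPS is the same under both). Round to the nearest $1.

Set EPS_A = EPS_B: (EBIT − $96,000)(1 − 0.34) ÷ 1,840,000 = (EBIT − $646,000)(1 − 0.34) ÷ 910,000.
Cancelling (1 − t) and cross-multiplying: 910,000·(EBIT − 96,000) = 1,840,000·(EBIT − 646,000).
Solving, EBIT = (646,000·1,840,000 − 96,000·910,000) / (1,840,000 − 910,000) = 1,101,280,000,000 / 930,000 = 1,184,172.04.

$1,184,172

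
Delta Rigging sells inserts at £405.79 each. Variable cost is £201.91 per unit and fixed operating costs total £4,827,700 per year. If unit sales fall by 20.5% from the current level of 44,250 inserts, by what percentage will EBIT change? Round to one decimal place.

Contribution at this volume is 44,250 × £203.88 = £9,021,690.00.
EBIT = £9,021,690.00 − £4,827,700 = £4,193,990.00.
Degree of operating leverage = £9,021,690.00 / £4,193,990.00 = 2.1511.
So EBIT moves 2.1511 × (-20.5%) = -44.1%.

-44.1%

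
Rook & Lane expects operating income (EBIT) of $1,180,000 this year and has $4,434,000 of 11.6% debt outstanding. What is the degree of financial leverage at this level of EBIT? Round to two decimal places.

Interest = $514,344.00.
Degree of financial leverage = EBIT / (EBIT − interest) = $1,180,000 / $665,656.00 = 1.7727.

1.77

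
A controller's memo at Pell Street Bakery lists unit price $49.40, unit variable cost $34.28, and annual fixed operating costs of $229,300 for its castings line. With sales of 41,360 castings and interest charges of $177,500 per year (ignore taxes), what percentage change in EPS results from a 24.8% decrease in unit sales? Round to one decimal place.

Contribution at this volume is 41,360 × $15.12 = $625,363.20.
Subtracting fixed costs: EBIT = $625,363.20 − $229,300 = $396,063.20.
After interest of $177,500.00, pre-tax earnings = $218,563.20.
DCL = total CM / (EBIT − I) = $625,363.20 / $218,563.20 = 2.8612.
EPS therefore changes by 2.8612 × (-24.8%) = -71.0%.

-71.0%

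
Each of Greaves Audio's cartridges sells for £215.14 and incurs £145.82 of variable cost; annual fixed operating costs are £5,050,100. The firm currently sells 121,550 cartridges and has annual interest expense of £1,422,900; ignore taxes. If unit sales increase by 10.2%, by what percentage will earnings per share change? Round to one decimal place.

+44.0%

At 121,550 units, contribution = 121,550 × £69.32 = £8,425,846.00.
Operating income = contribution − fixed costs = £8,425,846.00 − £5,050,100 = £3,375,746.00.
After interest of £1,422,900.00, pre-tax earnings = £1,952,846.00.
DCL = total CM / (EBIT − I) = £8,425,846.00 / £1,952,846.00 = 4.3146.
EPS therefore changes by 4.3146 × (+10.2%) = +44.0%.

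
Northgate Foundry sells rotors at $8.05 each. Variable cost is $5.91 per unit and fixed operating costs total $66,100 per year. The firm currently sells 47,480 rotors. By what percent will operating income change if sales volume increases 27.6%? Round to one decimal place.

+79.0%

At 47,480 units, contribution = 47,480 × $2.14 = $101,607.20.
Subtracting fixed costs: EBIT = $101,607.20 − $66,100 = $35,507.20.
DOL = contribution ÷ EBIT = $101,607.20 ÷ $35,507.20 = 2.8616.
%ΔEBIT = DOL × %ΔSales = 2.8616 × +27.6% = +79.0%.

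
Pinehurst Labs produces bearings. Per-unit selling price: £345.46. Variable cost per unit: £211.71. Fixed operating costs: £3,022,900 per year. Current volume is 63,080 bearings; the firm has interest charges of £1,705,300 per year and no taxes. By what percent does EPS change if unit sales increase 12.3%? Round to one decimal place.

+28.0%

Total contribution margin = 63,080 × £133.75 = £8,436,950.00.
Subtracting fixed costs: EBIT = £8,436,950.00 − £3,022,900 = £5,414,050.00.
After interest of £1,705,300.00, pre-tax earnings = £3,708,750.00.
DCL = total CM / (EBIT − I) = £8,436,950.00 / £3,708,750.00 = 2.2749.
EPS therefore changes by 2.2749 × (+12.3%) = +28.0%.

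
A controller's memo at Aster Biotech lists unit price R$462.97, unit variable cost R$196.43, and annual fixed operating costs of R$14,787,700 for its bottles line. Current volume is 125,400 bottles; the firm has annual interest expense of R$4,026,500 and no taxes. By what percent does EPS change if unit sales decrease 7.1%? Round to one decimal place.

-16.2%

At 125,400 units, contribution = 125,400 × R$266.54 = R$33,424,116.00.
EBIT = R$33,424,116.00 − R$14,787,700 = R$18,636,416.00.
Interest = R$4,026,500.00, so EBIT − I = R$14,609,916.00.
DCL = total CM / (EBIT − I) = R$33,424,116.00 / R$14,609,916.00 = 2.2878.
EPS therefore changes by 2.2878 × (-7.1%) = -16.2%.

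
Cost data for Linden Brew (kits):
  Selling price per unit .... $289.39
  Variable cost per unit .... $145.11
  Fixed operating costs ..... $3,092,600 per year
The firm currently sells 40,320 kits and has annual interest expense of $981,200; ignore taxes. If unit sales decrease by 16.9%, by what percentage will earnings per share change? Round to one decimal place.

Contribution at this volume is 40,320 × $144.28 = $5,817,369.60.
Subtracting fixed costs: EBIT = $5,817,369.60 − $3,092,600 = $2,724,769.60.
Interest = $981,200.00, so EBIT − I = $1,743,569.60.
DCL = total CM / (EBIT − I) = $5,817,369.60 / $1,743,569.60 = 3.3365.
EPS therefore changes by 3.3365 × (-16.9%) = -56.4%.

-56.4%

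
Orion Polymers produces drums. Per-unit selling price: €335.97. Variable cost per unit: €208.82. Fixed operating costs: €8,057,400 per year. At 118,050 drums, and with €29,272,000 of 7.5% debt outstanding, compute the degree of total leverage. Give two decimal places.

At 118,050 units, contribution = 118,050 × €127.15 = €15,010,057.50.
Operating income = contribution − fixed costs = €15,010,057.50 − €8,057,400 = €6,952,657.50. Interest = €2,195,400.00.
DOL = €15,010,057.50 ÷ €6,952,657.50 = 2.1589; DFL = €6,952,657.50 ÷ €4,757,257.50 = 1.4615.
DCL = DOL × DFL = 2.1589 × 1.4615 = 3.1552.

3.16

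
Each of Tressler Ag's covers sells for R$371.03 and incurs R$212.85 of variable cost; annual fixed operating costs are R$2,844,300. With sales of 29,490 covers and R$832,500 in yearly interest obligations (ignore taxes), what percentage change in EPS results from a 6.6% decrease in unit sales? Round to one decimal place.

-31.2%

At 29,490 units, contribution = 29,490 × R$158.18 = R$4,664,728.20.
Operating income = contribution − fixed costs = R$4,664,728.20 − R$2,844,300 = R$1,820,428.20.
Interest = R$832,500.00, so EBIT − I = R$987,928.20.
Degree of combined leverage = contribution ÷ (EBIT − I) = R$4,664,728.20 ÷ R$987,928.20 = 4.7217.
EPS therefore changes by 4.7217 × (-6.6%) = -31.2%.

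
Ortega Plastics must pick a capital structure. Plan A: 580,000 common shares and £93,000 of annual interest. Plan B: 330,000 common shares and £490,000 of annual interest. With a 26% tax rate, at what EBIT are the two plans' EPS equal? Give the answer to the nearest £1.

At indifference, (EBIT − 93,000)(1 − t)/580,000 = (EBIT − 490,000)(1 − t)/330,000.
The (1 − t) factor cancels: (EBIT − 93,000) × 330,000 = (EBIT − 490,000) × 580,000.
EBIT × (580,000 − 330,000) = 490,000 × 580,000 − 93,000 × 330,000 = 253,510,000,000, so EBIT = 253,510,000,000 ÷ 250,000 = 1,014,040.00.

£1,014,040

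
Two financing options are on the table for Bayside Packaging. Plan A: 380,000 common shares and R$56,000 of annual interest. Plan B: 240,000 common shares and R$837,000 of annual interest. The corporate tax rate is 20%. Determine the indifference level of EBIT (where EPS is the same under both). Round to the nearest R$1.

R$2,175,857

At indifference, (EBIT − 56,000)(1 − t)/380,000 = (EBIT − 837,000)(1 − t)/240,000.
Cancelling (1 − t) and cross-multiplying: 240,000·(EBIT − 56,000) = 380,000·(EBIT − 837,000).
EBIT × (380,000 − 240,000) = 837,000 × 380,000 − 56,000 × 240,000 = 304,620,000,000, so EBIT = 304,620,000,000 ÷ 140,000 = 2,175,857.14.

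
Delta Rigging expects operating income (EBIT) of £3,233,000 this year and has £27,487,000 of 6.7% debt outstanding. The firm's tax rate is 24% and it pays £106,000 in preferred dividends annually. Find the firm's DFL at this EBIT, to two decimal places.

2.58

Annual interest charges come to £1,841,629.00.
Preferred dividends grossed up pre-tax: £106,000 / (1 − 0.24) = £139,473.68.
DFL = EBIT ÷ [EBIT − I − D_p/(1−t)] = £3,233,000 ÷ [£3,233,000 − £1,841,629.00 − £139,473.68] = £3,233,000 ÷ £1,251,897.32 = 2.5825.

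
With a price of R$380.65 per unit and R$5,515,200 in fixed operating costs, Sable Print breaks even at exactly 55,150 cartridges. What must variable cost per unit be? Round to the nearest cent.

At break-even, FC = Q × (P − VC), so P − VC = R$5,515,200 ÷ 55,150 = R$100.0036.
Hence VC = price − CM = R$380.65 − R$100.0036 = R$280.65.

R$280.65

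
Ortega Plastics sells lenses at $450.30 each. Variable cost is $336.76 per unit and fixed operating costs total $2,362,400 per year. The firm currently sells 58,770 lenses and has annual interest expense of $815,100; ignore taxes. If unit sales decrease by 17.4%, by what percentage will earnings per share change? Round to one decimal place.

At 58,770 units, contribution = 58,770 × $113.54 = $6,672,745.80.
Operating income = contribution − fixed costs = $6,672,745.80 − $2,362,400 = $4,310,345.80.
After interest of $815,100.00, pre-tax earnings = $3,495,245.80.
DCL = total CM / (EBIT − I) = $6,672,745.80 / $3,495,245.80 = 1.9091.
EPS therefore changes by 1.9091 × (-17.4%) = -33.2%.

-33.2%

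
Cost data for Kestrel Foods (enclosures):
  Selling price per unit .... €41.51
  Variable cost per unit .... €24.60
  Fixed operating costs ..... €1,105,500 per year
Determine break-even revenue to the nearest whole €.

€2,713,738

Contribution margin per unit = €41.51 − €24.60 = €16.91, a CM ratio of €16.91 ÷ €41.51 = 0.4074.
Break-even sales = FC ÷ CM ratio = €1,105,500 × €41.51 / €16.91 = €2,713,738.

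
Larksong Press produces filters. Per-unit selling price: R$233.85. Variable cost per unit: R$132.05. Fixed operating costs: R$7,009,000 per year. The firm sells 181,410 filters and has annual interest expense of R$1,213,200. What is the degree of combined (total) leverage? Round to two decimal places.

Total contribution margin = 181,410 × R$101.80 = R$18,467,538.00.
Operating income = contribution − fixed costs = R$18,467,538.00 − R$7,009,000 = R$11,458,538.00. Interest = R$1,213,200.00.
DOL = R$18,467,538.00 ÷ R$11,458,538.00 = 1.6117; DFL = R$11,458,538.00 ÷ R$10,245,338.00 = 1.1184.
DCL = DOL × DFL = 1.6117 × 1.1184 = 1.8025.

1.80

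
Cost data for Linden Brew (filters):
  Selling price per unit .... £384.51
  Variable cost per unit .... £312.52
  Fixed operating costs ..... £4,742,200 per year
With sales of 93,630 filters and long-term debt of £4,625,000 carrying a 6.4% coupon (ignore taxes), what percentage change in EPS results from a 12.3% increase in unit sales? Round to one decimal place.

Total contribution margin = 93,630 × £71.99 = £6,740,423.70.
EBIT = £6,740,423.70 − £4,742,200 = £1,998,223.70.
After interest of £296,000.00, pre-tax earnings = £1,702,223.70.
Degree of combined leverage = contribution ÷ (EBIT − I) = £6,740,423.70 ÷ £1,702,223.70 = 3.9598.
EPS therefore changes by 3.9598 × (+12.3%) = +48.7%.

+48.7%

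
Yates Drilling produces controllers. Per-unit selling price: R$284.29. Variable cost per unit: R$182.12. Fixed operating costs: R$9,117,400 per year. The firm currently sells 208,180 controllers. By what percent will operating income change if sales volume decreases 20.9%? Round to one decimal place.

-36.6%

Total contribution margin = 208,180 × R$102.17 = R$21,269,750.60.
EBIT = R$21,269,750.60 − R$9,117,400 = R$12,152,350.60.
Degree of operating leverage = R$21,269,750.60 / R$12,152,350.60 = 1.7503.
Operating income changes by 1.7503 × -20.9% = -36.6%.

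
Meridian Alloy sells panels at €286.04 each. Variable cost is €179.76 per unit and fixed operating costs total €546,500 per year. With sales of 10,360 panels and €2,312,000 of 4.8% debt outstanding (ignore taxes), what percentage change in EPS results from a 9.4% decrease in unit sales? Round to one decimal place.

At 10,360 units, contribution = 10,360 × €106.28 = €1,101,060.80.
EBIT = €1,101,060.80 − €546,500 = €554,560.80.
After interest of €110,976.00, pre-tax earnings = €443,584.80.
Degree of combined leverage = contribution ÷ (EBIT − I) = €1,101,060.80 ÷ €443,584.80 = 2.4822.
%ΔEPS = DCL × %ΔSales = 2.4822 × -9.4% = -23.3%.

-23.3%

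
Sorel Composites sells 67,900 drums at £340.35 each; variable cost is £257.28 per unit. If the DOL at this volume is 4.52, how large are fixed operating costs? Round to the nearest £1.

£4,392,565

Contribution at this volume is 67,900 × £83.07 = £5,640,453.00.
DOL = contribution / EBIT, so EBIT = £5,640,453.00 / 4.52 = £1,247,887.83.
Fixed costs = CM − EBIT = £5,640,453.00 − £1,247,887.83 = £4,392,565.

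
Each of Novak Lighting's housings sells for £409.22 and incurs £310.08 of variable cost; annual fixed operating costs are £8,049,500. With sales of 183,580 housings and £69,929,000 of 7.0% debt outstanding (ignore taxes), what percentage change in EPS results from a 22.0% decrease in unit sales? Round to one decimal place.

Contribution at this volume is 183,580 × £99.14 = £18,200,121.20.
EBIT = £18,200,121.20 − £8,049,500 = £10,150,621.20.
After interest of £4,895,030.00, pre-tax earnings = £5,255,591.20.
Degree of combined leverage = contribution ÷ (EBIT − I) = £18,200,121.20 ÷ £5,255,591.20 = 3.4630.
%ΔEPS = DCL × %ΔSales = 3.4630 × -22.0% = -76.2%.

-76.2%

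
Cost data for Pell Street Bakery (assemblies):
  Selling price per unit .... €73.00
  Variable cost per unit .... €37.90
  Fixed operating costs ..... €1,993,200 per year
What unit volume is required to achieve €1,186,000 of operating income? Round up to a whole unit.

90,576 assemblies

Unit CM = price − variable cost = €73.00 − €37.90 = €35.10.
Units = (FC + target) / CM = (€1,993,200 + €1,186,000) / €35.10 = 90,575.50, so 90,576 assemblies.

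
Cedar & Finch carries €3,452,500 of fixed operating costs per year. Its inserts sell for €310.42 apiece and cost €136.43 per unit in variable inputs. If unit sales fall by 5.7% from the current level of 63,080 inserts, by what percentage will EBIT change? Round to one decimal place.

Total contribution margin = 63,080 × €173.99 = €10,975,289.20.
Subtracting fixed costs: EBIT = €10,975,289.20 − €3,452,500 = €7,522,789.20.
So DOL = total CM / EBIT = €10,975,289.20 / €7,522,789.20 = 1.4589.
%ΔEBIT = DOL × %ΔSales = 1.4589 × -5.7% = -8.3%.

-8.3%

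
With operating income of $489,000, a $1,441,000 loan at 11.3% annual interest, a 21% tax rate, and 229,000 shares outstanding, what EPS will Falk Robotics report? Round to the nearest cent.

Interest = $162,833.00, so EBT = $489,000 − $162,833.00 = $326,167.00.
Net income = $326,167.00 × (1 − 0.21) = $257,671.93.
EPS = $257,671.93 ÷ 229,000 = $1.13.

$1.13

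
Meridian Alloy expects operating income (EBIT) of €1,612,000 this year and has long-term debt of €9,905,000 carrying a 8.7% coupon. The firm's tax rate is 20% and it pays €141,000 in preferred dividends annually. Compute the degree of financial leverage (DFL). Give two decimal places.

2.81

Annual interest charges come to €861,735.00.
Pre-tax preferred-dividend burden = €141,000 ÷ (1 − 0.20) = €176,250.00.
DFL = EBIT ÷ [EBIT − I − D_p/(1−t)] = €1,612,000 ÷ [€1,612,000 − €861,735.00 − €176,250.00] = €1,612,000 ÷ €574,015.00 = 2.8083.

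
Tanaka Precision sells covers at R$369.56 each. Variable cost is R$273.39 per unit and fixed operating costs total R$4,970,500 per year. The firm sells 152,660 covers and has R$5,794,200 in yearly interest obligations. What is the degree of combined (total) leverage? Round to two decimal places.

Contribution at this volume is 152,660 × R$96.17 = R$14,681,312.20.
Subtracting fixed costs: EBIT = R$14,681,312.20 − R$4,970,500 = R$9,710,812.20. Interest = R$5,794,200.00.
DOL = R$14,681,312.20 ÷ R$9,710,812.20 = 1.5119; DFL = R$9,710,812.20 ÷ R$3,916,612.20 = 2.4794.
Combined leverage = 1.5119 × 2.4794 = 3.7486.

3.75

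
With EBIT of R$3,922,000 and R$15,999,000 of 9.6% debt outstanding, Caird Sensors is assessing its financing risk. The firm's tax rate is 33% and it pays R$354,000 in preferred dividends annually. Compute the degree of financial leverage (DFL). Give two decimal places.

2.11

Annual interest charges come to R$1,535,904.00.
Preferred dividends grossed up pre-tax: R$354,000 / (1 − 0.33) = R$528,358.21.
DFL = EBIT ÷ [EBIT − I − D_p/(1−t)] = R$3,922,000 ÷ [R$3,922,000 − R$1,535,904.00 − R$528,358.21] = R$3,922,000 ÷ R$1,857,737.79 = 2.1112.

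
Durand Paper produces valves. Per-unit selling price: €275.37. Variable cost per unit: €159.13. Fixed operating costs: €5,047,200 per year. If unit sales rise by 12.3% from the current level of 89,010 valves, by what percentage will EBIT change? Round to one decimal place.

Total contribution margin = 89,010 × €116.24 = €10,346,522.40.
Subtracting fixed costs: EBIT = €10,346,522.40 − €5,047,200 = €5,299,322.40.
Degree of operating leverage = €10,346,522.40 / €5,299,322.40 = 1.9524.
%ΔEBIT = DOL × %ΔSales = 1.9524 × +12.3% = +24.0%.

+24.0%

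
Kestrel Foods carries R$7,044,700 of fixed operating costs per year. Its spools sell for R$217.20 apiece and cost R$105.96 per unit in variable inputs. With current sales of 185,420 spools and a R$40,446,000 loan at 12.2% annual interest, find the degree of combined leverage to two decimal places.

2.39

Contribution at this volume is 185,420 × R$111.24 = R$20,626,120.80.
EBIT = R$20,626,120.80 − R$7,044,700 = R$13,581,420.80. Interest = R$4,934,412.00.
DOL = R$20,626,120.80 ÷ R$13,581,420.80 = 1.5187; DFL = R$13,581,420.80 ÷ R$8,647,008.80 = 1.5706.
Combined leverage = 1.5187 × 1.5706 = 2.3853.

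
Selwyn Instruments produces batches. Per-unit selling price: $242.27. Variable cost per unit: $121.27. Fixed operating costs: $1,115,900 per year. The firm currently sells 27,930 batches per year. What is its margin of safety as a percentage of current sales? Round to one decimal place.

Each unit contributes $242.27 − $121.27 = $121.00. Break-even units = $1,115,900 ÷ $121.00 = 9,222.31; break-even revenue = 9,222.31 × $242.27 = $2,234,290.02.
Actual sales revenue = 27,930 × $242.27 = $6,766,601.10.
Margin of safety = ($6,766,601.10 − $2,234,290.02) ÷ $6,766,601.10 = 67.0%.

67.0%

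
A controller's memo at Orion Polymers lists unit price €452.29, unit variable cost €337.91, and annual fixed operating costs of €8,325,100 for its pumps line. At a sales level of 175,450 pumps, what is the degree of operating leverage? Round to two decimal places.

At 175,450 units, contribution = 175,450 × €114.38 = €20,067,971.00.
EBIT = €20,067,971.00 − €8,325,100 = €11,742,871.00.
DOL = contribution ÷ EBIT = €20,067,971.00 ÷ €11,742,871.00 = 1.7089.

1.71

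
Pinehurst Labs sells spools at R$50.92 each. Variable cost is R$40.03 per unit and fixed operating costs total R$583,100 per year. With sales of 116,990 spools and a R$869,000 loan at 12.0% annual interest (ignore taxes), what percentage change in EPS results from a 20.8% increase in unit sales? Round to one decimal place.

Contribution at this volume is 116,990 × R$10.89 = R$1,274,021.10.
Subtracting fixed costs: EBIT = R$1,274,021.10 − R$583,100 = R$690,921.10.
After interest of R$104,280.00, pre-tax earnings = R$586,641.10.
DCL = total CM / (EBIT − I) = R$1,274,021.10 / R$586,641.10 = 2.1717.
EPS therefore changes by 2.1717 × (+20.8%) = +45.2%.

+45.2%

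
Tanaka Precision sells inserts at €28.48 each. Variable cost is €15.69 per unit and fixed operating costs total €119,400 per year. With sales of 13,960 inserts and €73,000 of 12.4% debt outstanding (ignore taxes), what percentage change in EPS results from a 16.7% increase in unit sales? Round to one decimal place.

+59.5%

At 13,960 units, contribution = 13,960 × €12.79 = €178,548.40.
Subtracting fixed costs: EBIT = €178,548.40 − €119,400 = €59,148.40.
Interest = €9,052.00, so EBIT − I = €50,096.40.
DCL = total CM / (EBIT − I) = €178,548.40 / €50,096.40 = 3.5641.
EPS therefore changes by 3.5641 × (+16.7%) = +59.5%.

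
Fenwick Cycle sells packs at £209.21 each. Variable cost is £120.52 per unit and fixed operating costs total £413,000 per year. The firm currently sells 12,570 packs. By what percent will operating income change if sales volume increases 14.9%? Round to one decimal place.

At 12,570 units, contribution = 12,570 × £88.69 = £1,114,833.30.
EBIT = £1,114,833.30 − £413,000 = £701,833.30.
DOL = contribution ÷ EBIT = £1,114,833.30 ÷ £701,833.30 = 1.5885.
Operating income changes by 1.5885 × +14.9% = +23.7%.

+23.7%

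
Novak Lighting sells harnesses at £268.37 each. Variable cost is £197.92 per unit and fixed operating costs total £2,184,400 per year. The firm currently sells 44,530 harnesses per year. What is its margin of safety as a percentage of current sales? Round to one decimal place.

Contribution margin per unit = £268.37 − £197.92 = £70.45. Break-even units = £2,184,400 ÷ £70.45 = 31,006.39; break-even revenue = 31,006.39 × £268.37 = £8,321,184.22.
Actual sales revenue = 44,530 × £268.37 = £11,950,516.10.
Margin of safety = (£11,950,516.10 − £8,321,184.22) ÷ £11,950,516.10 = 30.4%.

30.4%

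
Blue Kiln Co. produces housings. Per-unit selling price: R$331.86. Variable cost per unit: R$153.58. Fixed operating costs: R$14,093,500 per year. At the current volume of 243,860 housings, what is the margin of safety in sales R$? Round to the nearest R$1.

Each unit contributes R$331.86 − R$153.58 = R$178.28. Break-even units = R$14,093,500 ÷ R$178.28 = 79,052.61; break-even revenue = 79,052.61 × R$331.86 = R$26,234,400.44.
Current sales = 243,860 × R$331.86 = R$80,927,379.60.
Margin of safety = R$80,927,379.60 − R$26,234,400.44 = R$54,692,979.

R$54,692,979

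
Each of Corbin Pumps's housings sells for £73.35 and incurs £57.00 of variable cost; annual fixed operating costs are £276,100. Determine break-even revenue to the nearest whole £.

£1,238,650

CM per unit = £73.35 − £57.00 = £16.35; CM ratio = £16.35 / £73.35 = 0.2229.
Break-even sales = FC ÷ CM ratio = £276,100 × £73.35 / £16.35 = £1,238,650.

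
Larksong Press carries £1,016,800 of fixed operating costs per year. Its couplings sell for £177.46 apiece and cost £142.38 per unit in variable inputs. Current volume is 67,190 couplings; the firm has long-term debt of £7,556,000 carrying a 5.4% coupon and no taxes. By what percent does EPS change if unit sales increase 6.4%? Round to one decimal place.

At 67,190 units, contribution = 67,190 × £35.08 = £2,357,025.20.
Subtracting fixed costs: EBIT = £2,357,025.20 − £1,016,800 = £1,340,225.20.
Interest = £408,024.00, so EBIT − I = £932,201.20.
Degree of combined leverage = contribution ÷ (EBIT − I) = £2,357,025.20 ÷ £932,201.20 = 2.5285.
%ΔEPS = DCL × %ΔSales = 2.5285 × +6.4% = +16.2%.

+16.2%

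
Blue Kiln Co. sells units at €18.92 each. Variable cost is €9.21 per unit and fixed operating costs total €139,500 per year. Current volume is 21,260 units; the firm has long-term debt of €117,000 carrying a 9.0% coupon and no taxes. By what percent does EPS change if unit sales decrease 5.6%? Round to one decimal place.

Total contribution margin = 21,260 × €9.71 = €206,434.60.
Operating income = contribution − fixed costs = €206,434.60 − €139,500 = €66,934.60.
After interest of €10,530.00, pre-tax earnings = €56,404.60.
Degree of combined leverage = contribution ÷ (EBIT − I) = €206,434.60 ÷ €56,404.60 = 3.6599.
%ΔEPS = DCL × %ΔSales = 3.6599 × -5.6% = -20.5%.

-20.5%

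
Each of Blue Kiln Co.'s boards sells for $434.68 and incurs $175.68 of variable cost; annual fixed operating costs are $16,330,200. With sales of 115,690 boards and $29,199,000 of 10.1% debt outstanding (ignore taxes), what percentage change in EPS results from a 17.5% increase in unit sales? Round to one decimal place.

Total contribution margin = 115,690 × $259.00 = $29,963,710.00.
Operating income = contribution − fixed costs = $29,963,710.00 − $16,330,200 = $13,633,510.00.
After interest of $2,949,099.00, pre-tax earnings = $10,684,411.00.
DCL = total CM / (EBIT − I) = $29,963,710.00 / $10,684,411.00 = 2.8044.
EPS therefore changes by 2.8044 × (+17.5%) = +49.1%.

+49.1%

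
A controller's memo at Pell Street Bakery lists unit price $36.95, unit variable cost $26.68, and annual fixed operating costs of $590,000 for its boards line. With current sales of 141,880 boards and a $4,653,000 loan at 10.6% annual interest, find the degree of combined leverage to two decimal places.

3.90

At 141,880 units, contribution = 141,880 × $10.27 = $1,457,107.60.
Operating income = contribution − fixed costs = $1,457,107.60 − $590,000 = $867,107.60. Interest = $493,218.00.
DOL = $1,457,107.60 ÷ $867,107.60 = 1.6804; DFL = $867,107.60 ÷ $373,889.60 = 2.3192.
Combined leverage = 1.6804 × 2.3192 = 3.8972.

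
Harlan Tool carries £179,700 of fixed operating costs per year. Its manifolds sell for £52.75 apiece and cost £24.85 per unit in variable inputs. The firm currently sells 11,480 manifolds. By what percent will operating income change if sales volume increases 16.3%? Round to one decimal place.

At 11,480 units, contribution = 11,480 × £27.90 = £320,292.00.
Subtracting fixed costs: EBIT = £320,292.00 − £179,700 = £140,592.00.
So DOL = total CM / EBIT = £320,292.00 / £140,592.00 = 2.2782.
Operating income changes by 2.2782 × +16.3% = +37.1%.

+37.1%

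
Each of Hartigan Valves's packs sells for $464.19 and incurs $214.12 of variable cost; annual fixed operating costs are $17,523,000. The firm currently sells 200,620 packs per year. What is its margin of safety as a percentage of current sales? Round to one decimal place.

Each unit contributes $464.19 − $214.12 = $250.07. Break-even units = $17,523,000 ÷ $250.07 = 70,072.38; break-even revenue = 70,072.38 × $464.19 = $32,526,897.95.
Current sales = 200,620 × $464.19 = $93,125,797.80.
Margin of safety = ($93,125,797.80 − $32,526,897.95) ÷ $93,125,797.80 = 65.1%.

65.1%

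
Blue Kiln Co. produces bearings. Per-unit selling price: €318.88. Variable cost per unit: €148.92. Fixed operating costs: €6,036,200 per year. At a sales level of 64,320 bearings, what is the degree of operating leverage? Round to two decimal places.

2.23

At 64,320 units, contribution = 64,320 × €169.96 = €10,931,827.20.
Operating income = contribution − fixed costs = €10,931,827.20 − €6,036,200 = €4,895,627.20.
Degree of operating leverage = €10,931,827.20 / €4,895,627.20 = 2.2330.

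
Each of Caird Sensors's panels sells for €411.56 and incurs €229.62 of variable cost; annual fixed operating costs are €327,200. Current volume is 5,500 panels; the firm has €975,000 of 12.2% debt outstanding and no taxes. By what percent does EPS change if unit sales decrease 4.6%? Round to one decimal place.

Total contribution margin = 5,500 × €181.94 = €1,000,670.00.
EBIT = €1,000,670.00 − €327,200 = €673,470.00.
After interest of €118,950.00, pre-tax earnings = €554,520.00.
DCL = total CM / (EBIT − I) = €1,000,670.00 / €554,520.00 = 1.8046.
EPS therefore changes by 1.8046 × (-4.6%) = -8.3%.

-8.3%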